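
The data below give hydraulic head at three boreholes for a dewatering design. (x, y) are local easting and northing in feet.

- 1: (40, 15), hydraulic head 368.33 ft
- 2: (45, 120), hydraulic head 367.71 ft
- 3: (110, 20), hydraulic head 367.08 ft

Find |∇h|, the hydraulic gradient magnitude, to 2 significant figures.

0.018

With h = a·x + b·y + c and 1 as origin, the differences give:
  5·a + 105·b = -0.62
  70·a + 5·b = -1.25
Eliminate b (×5 and ×105, subtract): -7325·a = 128.150 → a = ∂h/∂x = -0.01749
Back-substitute: b = ∂h/∂y = -0.005072.
|∇h| = √(-0.01749² + -0.005072²) = 0.01821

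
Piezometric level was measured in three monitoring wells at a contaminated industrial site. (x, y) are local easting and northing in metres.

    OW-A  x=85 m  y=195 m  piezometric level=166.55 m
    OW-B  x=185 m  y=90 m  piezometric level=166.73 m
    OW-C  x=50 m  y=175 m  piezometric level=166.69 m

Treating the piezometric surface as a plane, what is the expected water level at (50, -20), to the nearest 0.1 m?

Differences from OW-A: to OW-B (Δx, Δy, Δh) = (100, -105, +0.18); to OW-C = (-35, -20, +0.14).
Determinant of the coordinate differences = 100·(-20) − (-35)·(-105) = -5675.
∂h/∂x = [(+0.18)·(-20) − (+0.14)·(-105)] / -5675 = -0.001956
∂h/∂y = [100·(+0.14) − (-35)·(+0.18)] / -5675 = -0.003577
h(50, -20) = 166.55 + (-0.001956)·(-35) + (-0.003577)·(-215) = 166.55 +0.068 +0.769 = 167.388 m.

167.4 m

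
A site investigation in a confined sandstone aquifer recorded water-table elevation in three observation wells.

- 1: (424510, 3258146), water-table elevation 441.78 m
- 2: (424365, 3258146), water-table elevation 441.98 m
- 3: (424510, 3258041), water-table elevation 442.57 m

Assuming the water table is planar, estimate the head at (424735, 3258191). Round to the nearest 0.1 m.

∂h/∂x = (441.98 − 441.78) / (424365 − 424510) = -0.001379
∂h/∂y = (442.57 − 441.78) / (3258041 − 3258146) = -0.007524
h(424735, 3258191) = 441.78 + (-0.001379)·(225) + (-0.007524)·(45) = 441.78 -0.310 -0.339 = 441.131 m.

441.1 m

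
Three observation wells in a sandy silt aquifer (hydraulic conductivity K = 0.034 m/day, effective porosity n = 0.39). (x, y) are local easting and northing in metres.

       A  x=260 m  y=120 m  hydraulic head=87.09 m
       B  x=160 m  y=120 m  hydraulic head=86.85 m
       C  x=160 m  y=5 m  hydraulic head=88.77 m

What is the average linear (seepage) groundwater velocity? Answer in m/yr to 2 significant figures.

0.54 m/yr

Three-point gradient (reference A): Δ to B = (-100, 0, -0.24), Δ to C = (-100, -115, +1.68).
∂h/∂x = +0.002400, ∂h/∂y = -0.01670 (det = 11500).
|∇h| = √(0.002400² + -0.01670²) = 0.01687
Seepage velocity v = K·i/n = 0.034 × 0.01687 / 0.39 = 0.001471 m/day = 0.5373 m/yr.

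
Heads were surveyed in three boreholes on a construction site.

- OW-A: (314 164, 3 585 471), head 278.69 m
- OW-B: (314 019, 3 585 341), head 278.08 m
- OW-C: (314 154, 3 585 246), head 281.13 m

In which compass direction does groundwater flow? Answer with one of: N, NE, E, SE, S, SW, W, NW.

NW

Differences from OW-A: to OW-B (Δx, Δy, Δh) = (-145, -130, -0.61); to OW-C = (-10, -225, +2.44).
Solve a·Δx + b·Δy = Δh: det = (-145)·(-225) − (-10)·(-130) = 31325.
∂h/∂x = [(-0.61)·(-225) − (+2.44)·(-130)] / 31325 = +0.01451
∂h/∂y = [(-145)·(+2.44) − (-10)·(-0.61)] / 31325 = -0.01149
Flow = −∇h = (-0.01451 east, +0.01149 north), which points northwest.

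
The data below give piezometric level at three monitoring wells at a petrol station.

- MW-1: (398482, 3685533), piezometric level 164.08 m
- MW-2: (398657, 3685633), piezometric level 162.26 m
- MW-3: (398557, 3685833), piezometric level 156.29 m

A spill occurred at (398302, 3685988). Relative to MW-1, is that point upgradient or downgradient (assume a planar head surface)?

With h = a·x + b·y + c and MW-1 as origin, the differences give:
  175·a + 100·b = -1.82
  75·a + 300·b = -7.79
Eliminate b (×300 and ×100, subtract): 45000·a = 233.000 → a = ∂h/∂x = +0.005178
Back-substitute: b = ∂h/∂y = -0.02726.
Head at (398302, 3685988) = 164.08 + (+0.005178)·(-180) + (-0.02726)·(455) = 150.74 m.
That is lower than the 164.08 m at MW-1, so the point is downgradient.

downgradient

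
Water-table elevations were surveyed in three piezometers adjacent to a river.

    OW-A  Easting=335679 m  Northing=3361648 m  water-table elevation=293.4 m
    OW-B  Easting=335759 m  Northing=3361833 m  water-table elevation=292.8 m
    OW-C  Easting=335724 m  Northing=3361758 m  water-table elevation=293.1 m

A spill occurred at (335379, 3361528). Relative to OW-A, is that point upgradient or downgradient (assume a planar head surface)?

Three-point gradient (reference OW-A): Δ to OW-B = (80, 185, -0.6), Δ to OW-C = (45, 110, -0.3).
∂h/∂x = -0.02211, ∂h/∂y = +0.006316 (det = 475).
Head at (335379, 3361528) = 293.4 + (-0.02211)·(-300) + (+0.006316)·(-120) = 299.27 m.
That is higher than the 293.4 m at OW-A, so the point is upgradient.

upgradient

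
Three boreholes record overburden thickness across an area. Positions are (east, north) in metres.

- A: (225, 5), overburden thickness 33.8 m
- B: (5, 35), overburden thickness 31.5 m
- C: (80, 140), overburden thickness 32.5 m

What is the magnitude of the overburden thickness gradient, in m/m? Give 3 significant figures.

0.0109 m/m

Differences from A: to B (Δx, Δy, Δh) = (-220, 30, -2.3); to C = (-145, 135, -1.3).
Determinant of the coordinate differences = (-220)·135 − (-145)·30 = -25350.
∂d/∂x = [(-2.3)·135 − (-1.3)·30] / -25350 = +0.01071
∂d/∂y = [(-220)·(-1.3) − (-145)·(-2.3)] / -25350 = +0.001874
|∇f| = √(0.01071² + 0.001874²) = 0.01087 m/m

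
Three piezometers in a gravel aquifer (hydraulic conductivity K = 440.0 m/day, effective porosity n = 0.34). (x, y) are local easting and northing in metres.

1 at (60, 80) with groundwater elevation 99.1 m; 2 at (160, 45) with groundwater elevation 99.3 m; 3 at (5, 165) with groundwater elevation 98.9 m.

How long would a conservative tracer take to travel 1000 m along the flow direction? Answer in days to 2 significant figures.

Taking 1 as reference: 2−1 = (100, -35, +0.2); 3−1 = (-55, 85, -0.2).
Determinant of the coordinate differences = 100·85 − (-55)·(-35) = 6575.
∂h/∂x = [(+0.2)·85 − (-0.2)·(-35)] / 6575 = +0.001521
∂h/∂y = [100·(-0.2) − (-55)·(+0.2)] / 6575 = -0.001369
|∇h| = √(0.001521² + -0.001369²) = 0.002046
Seepage velocity v = K·i/n = 440.0 × 0.002046 / 0.34 = 2.648 m/day.
t = 1000 / 2.648 = 377.6 days.

380 days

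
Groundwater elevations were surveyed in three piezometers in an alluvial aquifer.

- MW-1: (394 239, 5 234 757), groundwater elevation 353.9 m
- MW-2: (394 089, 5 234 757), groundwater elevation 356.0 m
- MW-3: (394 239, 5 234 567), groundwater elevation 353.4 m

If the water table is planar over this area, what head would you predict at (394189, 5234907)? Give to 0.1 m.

355.0 m

∂h/∂x = (356.0 − 353.9) / (394089 − 394239) = -0.01400
∂h/∂y = (353.4 − 353.9) / (5234567 − 5234757) = +0.002632
h(394189, 5234907) = 353.9 + (-0.01400)·(-50) + (+0.002632)·(150) = 353.9 +0.700 +0.395 = 354.995 m.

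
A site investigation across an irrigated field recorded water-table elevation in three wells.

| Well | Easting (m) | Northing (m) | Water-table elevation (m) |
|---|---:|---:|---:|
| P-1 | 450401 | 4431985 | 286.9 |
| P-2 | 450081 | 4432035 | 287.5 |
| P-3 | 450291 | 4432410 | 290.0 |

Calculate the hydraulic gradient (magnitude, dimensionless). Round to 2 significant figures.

Taking P-1 as reference: P-2−P-1 = (-320, 50, +0.6); P-3−P-1 = (-110, 425, +3.1).
Solve a·Δx + b·Δy = Δh: det = (-320)·425 − (-110)·50 = -130500.
∂h/∂x = [(+0.6)·425 − (+3.1)·50] / -130500 = -0.0007663
∂h/∂y = [(-320)·(+3.1) − (-110)·(+0.6)] / -130500 = +0.007096
|∇h| = √(-0.0007663² + 0.007096²) = 0.007137

0.0071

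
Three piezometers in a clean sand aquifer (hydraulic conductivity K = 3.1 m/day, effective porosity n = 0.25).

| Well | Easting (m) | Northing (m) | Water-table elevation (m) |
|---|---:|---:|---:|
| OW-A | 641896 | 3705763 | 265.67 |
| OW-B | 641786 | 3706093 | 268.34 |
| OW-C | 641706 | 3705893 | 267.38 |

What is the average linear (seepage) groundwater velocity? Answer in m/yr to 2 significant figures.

36 m/yr

Differences from OW-A: to OW-B (Δx, Δy, Δh) = (-110, 330, +2.67); to OW-C = (-190, 130, +1.71).
Solve a·Δx + b·Δy = Δh: det = (-110)·130 − (-190)·330 = 48400.
∂h/∂x = [(+2.67)·130 − (+1.71)·330] / 48400 = -0.004488
∂h/∂y = [(-110)·(+1.71) − (-190)·(+2.67)] / 48400 = +0.006595
|∇h| = √(-0.004488² + 0.006595²) = 0.007977
Seepage velocity v = K·i/n = 3.1 × 0.007977 / 0.25 = 0.09891 m/day = 36.13 m/yr.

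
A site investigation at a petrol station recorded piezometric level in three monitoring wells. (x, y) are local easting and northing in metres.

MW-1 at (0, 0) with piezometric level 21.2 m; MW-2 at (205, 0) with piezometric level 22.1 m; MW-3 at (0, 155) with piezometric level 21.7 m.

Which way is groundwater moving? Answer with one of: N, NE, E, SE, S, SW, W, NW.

∂h/∂x = (22.1 − 21.2) / (205 − 0) = +0.004390
∂h/∂y = (21.7 − 21.2) / (155 − 0) = +0.003226
Flow = −∇h = (-0.004390 east, -0.003226 north), which points southwest.

SW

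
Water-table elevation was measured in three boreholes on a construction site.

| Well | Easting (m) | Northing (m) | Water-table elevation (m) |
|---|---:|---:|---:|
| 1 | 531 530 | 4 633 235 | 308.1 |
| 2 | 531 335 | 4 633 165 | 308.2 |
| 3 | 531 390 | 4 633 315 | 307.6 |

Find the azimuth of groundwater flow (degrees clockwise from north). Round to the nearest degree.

346°

Differences from 1: to 2 (Δx, Δy, Δh) = (-195, -70, +0.1); to 3 = (-140, 80, -0.5).
Solve a·Δx + b·Δy = Δh: det = (-195)·80 − (-140)·(-70) = -25400.
∂h/∂x = [(+0.1)·80 − (-0.5)·(-70)] / -25400 = +0.001063
∂h/∂y = [(-195)·(-0.5) − (-140)·(+0.1)] / -25400 = -0.004390
Flow direction (−∇h) has components (-0.001063 E, +0.004390 N).
Azimuth = atan2(E, N) = atan2(-0.001063, +0.004390) = 346.4° ≈ 346°.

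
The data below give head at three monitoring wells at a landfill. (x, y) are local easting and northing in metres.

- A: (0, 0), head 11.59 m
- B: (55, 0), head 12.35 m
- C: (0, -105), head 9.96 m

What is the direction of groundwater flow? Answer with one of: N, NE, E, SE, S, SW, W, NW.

∂h/∂x = (12.35 − 11.59) / (55 − 0) = +0.01382
∂h/∂y = (9.96 − 11.59) / (-105 − 0) = +0.01552
Flow = −∇h = (-0.01382 east, -0.01552 north), which points southwest.

SW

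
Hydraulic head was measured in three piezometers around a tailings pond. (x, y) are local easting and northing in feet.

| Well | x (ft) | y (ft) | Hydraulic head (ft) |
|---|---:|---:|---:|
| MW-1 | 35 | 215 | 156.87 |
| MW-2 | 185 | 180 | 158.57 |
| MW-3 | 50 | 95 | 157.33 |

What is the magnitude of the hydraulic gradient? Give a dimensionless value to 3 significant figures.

With h = a·x + b·y + c and MW-1 as origin, the differences give:
  150·a + (-35)·b = +1.70
  15·a + (-120)·b = +0.46
Eliminate b (×(-120) and ×(-35), subtract): -17475·a = -187.900 → a = ∂h/∂x = +0.01075
Back-substitute: b = ∂h/∂y = -0.002489.
|∇h| = √(0.01075² + -0.002489²) = 0.01103

0.0110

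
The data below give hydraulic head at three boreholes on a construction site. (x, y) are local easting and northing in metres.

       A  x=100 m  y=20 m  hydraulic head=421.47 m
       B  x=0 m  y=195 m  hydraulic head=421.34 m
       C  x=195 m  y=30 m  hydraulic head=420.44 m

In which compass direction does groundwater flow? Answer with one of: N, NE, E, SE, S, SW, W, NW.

NE

Three-point gradient (reference A): Δ to B = (-100, 175, -0.13), Δ to C = (95, 10, -1.03).
∂h/∂x = -0.01015, ∂h/∂y = -0.006545 (det = -17625).
Flow = −∇h = (+0.01015 east, +0.006545 north), which points northeast.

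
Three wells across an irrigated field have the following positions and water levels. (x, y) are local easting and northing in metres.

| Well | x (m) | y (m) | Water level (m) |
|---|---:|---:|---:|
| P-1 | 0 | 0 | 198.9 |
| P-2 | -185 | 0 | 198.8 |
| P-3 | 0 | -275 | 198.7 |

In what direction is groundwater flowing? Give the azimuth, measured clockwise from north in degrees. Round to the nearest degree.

217°

∂h/∂x = (198.8 − 198.9) / (-185 − 0) = +0.0005405
∂h/∂y = (198.7 − 198.9) / (-275 − 0) = +0.0007273
Flow direction (−∇h) has components (-0.0005405 E, -0.0007273 N).
Azimuth = atan2(E, N) = atan2(-0.0005405, -0.0007273) = 216.6° ≈ 217°.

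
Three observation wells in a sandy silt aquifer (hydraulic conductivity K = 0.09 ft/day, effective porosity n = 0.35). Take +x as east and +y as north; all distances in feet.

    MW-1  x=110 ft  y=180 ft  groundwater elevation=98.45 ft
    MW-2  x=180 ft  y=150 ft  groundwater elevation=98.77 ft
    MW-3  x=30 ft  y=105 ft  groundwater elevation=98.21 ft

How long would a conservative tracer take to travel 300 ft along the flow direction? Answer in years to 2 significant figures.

750 years

With h = a·x + b·y + c and MW-1 as origin, the differences give:
  70·a + (-30)·b = +0.32
  (-80)·a + (-75)·b = -0.24
Eliminate b (×(-75) and ×(-30), subtract): -7650·a = -31.200 → a = ∂h/∂x = +0.004078
Back-substitute: b = ∂h/∂y = -0.001150.
|∇h| = √(0.004078² + -0.001150²) = 0.004237
Seepage velocity v = K·i/n = 0.09 × 0.004237 / 0.35 = 0.00109 ft/day.
t = 300 / 0.00109 = 2.752e+05 days = 753 years.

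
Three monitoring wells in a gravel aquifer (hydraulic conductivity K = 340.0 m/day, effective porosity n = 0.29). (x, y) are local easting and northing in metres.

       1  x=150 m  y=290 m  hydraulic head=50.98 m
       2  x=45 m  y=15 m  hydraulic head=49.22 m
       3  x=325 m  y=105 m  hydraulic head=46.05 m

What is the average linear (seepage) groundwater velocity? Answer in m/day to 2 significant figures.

23 m/day

With h = a·x + b·y + c and 1 as origin, the differences give:
  (-105)·a + (-275)·b = -1.76
  175·a + (-185)·b = -4.93
Eliminate b (×(-185) and ×(-275), subtract): 67550·a = -1030.150 → a = ∂h/∂x = -0.01525
Back-substitute: b = ∂h/∂y = +0.01222.
|∇h| = √(-0.01525² + 0.01222²) = 0.01954
Seepage velocity v = K·i/n = 340.0 × 0.01954 / 0.29 = 22.91 m/day.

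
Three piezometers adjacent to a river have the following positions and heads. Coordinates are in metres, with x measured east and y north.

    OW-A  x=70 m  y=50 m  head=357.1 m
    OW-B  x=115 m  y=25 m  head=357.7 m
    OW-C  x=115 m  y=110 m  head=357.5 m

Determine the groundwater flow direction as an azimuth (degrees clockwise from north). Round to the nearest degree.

281°

Differences from OW-A: to OW-B (Δx, Δy, Δh) = (45, -25, +0.6); to OW-C = (45, 60, +0.4).
Solve a·Δx + b·Δy = Δh: det = 45·60 − 45·(-25) = 3825.
∂h/∂x = [(+0.6)·60 − (+0.4)·(-25)] / 3825 = +0.01203
∂h/∂y = [45·(+0.4) − 45·(+0.6)] / 3825 = -0.002353
Flow direction (−∇h) has components (-0.01203 E, +0.002353 N).
Azimuth = atan2(E, N) = atan2(-0.01203, +0.002353) = 281.1° ≈ 281°.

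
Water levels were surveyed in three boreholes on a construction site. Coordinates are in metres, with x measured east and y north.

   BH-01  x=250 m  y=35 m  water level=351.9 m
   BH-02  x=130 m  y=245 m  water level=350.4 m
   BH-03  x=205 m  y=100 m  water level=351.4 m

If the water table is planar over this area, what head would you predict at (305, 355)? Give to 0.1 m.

350.7 m

Three-point gradient (reference BH-01): Δ to BH-02 = (-120, 210, -1.5), Δ to BH-03 = (-45, 65, -0.5).
∂h/∂x = +0.004545, ∂h/∂y = -0.004545 (det = 1650).
h(305, 355) = 351.9 + (+0.004545)·(55) + (-0.004545)·(320) = 351.9 +0.250 -1.455 = 350.695 m.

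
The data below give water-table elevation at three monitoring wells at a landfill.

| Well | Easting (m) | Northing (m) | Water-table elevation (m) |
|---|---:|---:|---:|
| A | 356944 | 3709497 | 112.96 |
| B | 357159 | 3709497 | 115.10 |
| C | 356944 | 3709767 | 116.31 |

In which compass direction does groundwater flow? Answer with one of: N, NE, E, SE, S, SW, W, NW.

∂h/∂x = (115.10 − 112.96) / (357159 − 356944) = +0.009953
∂h/∂y = (116.31 − 112.96) / (3709767 − 3709497) = +0.01241
Flow = −∇h = (-0.009953 east, -0.01241 north), which points southwest.

SW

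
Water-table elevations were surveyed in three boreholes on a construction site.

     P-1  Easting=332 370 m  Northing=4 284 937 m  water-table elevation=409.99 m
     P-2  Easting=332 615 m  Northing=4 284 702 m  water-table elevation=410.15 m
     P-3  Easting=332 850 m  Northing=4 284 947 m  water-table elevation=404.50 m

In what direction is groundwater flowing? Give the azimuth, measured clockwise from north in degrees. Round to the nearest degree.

Three-point gradient (reference P-1): Δ to P-2 = (245, -235, +0.16), Δ to P-3 = (480, 10, -5.49).
∂h/∂x = -0.01118, ∂h/∂y = -0.01234 (det = 115250).
Flow direction (−∇h) has components (+0.01118 E, +0.01234 N).
Azimuth = atan2(E, N) = atan2(+0.01118, +0.01234) = 42.2° ≈ 042°.

042°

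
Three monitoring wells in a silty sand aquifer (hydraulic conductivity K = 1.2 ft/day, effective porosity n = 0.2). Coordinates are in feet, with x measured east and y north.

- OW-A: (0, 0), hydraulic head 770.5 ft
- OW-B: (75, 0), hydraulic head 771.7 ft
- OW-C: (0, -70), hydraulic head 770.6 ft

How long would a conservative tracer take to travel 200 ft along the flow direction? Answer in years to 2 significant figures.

5.7 years

∂h/∂x = (771.7 − 770.5) / (75 − 0) = +0.01600
∂h/∂y = (770.6 − 770.5) / (-70 − 0) = -0.001429
|∇h| = √(0.01600² + -0.001429²) = 0.01606
Seepage velocity v = K·i/n = 1.2 × 0.01606 / 0.2 = 0.09636 ft/day.
t = 200 / 0.09636 = 2076 days = 5.68 years.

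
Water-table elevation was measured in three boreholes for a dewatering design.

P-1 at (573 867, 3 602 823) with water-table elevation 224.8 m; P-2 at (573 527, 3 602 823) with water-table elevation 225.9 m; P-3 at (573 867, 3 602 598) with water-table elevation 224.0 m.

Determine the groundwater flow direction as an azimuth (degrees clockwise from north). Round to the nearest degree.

∂h/∂x = (225.9 − 224.8) / (573527 − 573867) = -0.003235
∂h/∂y = (224.0 − 224.8) / (3602598 − 3602823) = +0.003556
Flow direction (−∇h) has components (+0.003235 E, -0.003556 N).
Azimuth = atan2(E, N) = atan2(+0.003235, -0.003556) = 137.7° ≈ 138°.

138°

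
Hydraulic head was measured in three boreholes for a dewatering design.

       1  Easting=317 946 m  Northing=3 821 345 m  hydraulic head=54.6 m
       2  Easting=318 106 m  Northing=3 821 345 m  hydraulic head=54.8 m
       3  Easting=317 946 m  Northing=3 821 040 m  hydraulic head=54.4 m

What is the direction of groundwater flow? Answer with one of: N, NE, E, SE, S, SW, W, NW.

SW

∂h/∂x = (54.8 − 54.6) / (318106 − 317946) = +0.001250
∂h/∂y = (54.4 − 54.6) / (3821040 − 3821345) = +0.0006557
Flow = −∇h = (-0.001250 east, -0.0006557 north), which points southwest.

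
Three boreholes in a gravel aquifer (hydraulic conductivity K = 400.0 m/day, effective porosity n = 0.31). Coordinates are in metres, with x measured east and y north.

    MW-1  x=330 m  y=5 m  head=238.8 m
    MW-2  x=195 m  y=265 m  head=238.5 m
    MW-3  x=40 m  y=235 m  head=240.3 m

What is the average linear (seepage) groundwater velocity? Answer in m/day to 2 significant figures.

Differences from MW-1: to MW-2 (Δx, Δy, Δh) = (-135, 260, -0.3); to MW-3 = (-290, 230, +1.5).
Solve a·Δx + b·Δy = Δh: det = (-135)·230 − (-290)·260 = 44350.
∂h/∂x = [(-0.3)·230 − (+1.5)·260] / 44350 = -0.01035
∂h/∂y = [(-135)·(+1.5) − (-290)·(-0.3)] / 44350 = -0.006528
|∇h| = √(-0.01035² + -0.006528²) = 0.01224
Seepage velocity v = K·i/n = 400.0 × 0.01224 / 0.31 = 15.79 m/day.

16 m/day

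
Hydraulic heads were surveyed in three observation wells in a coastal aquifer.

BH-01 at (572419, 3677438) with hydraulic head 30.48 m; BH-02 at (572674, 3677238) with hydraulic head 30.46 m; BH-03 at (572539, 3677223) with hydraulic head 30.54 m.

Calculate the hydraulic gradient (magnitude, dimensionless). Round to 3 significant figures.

Three-point gradient (reference BH-01): Δ to BH-02 = (255, -200, -0.02), Δ to BH-03 = (120, -215, +0.06).
∂h/∂x = -0.0005288, ∂h/∂y = -0.0005742 (det = -30825).
|∇h| = √(-0.0005288² + -0.0005742²) = 0.0007806

0.000781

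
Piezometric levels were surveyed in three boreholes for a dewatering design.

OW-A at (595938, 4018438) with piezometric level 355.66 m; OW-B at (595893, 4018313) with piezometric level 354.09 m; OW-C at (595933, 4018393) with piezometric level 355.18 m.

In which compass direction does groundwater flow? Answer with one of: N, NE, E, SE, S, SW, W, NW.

SW

Differences from OW-A: to OW-B (Δx, Δy, Δh) = (-45, -125, -1.57); to OW-C = (-5, -45, -0.48).
Determinant of the coordinate differences = (-45)·(-45) − (-5)·(-125) = 1400.
∂h/∂x = [(-1.57)·(-45) − (-0.48)·(-125)] / 1400 = +0.007607
∂h/∂y = [(-45)·(-0.48) − (-5)·(-1.57)] / 1400 = +0.009821
Flow = −∇h = (-0.007607 east, -0.009821 north), which points southwest.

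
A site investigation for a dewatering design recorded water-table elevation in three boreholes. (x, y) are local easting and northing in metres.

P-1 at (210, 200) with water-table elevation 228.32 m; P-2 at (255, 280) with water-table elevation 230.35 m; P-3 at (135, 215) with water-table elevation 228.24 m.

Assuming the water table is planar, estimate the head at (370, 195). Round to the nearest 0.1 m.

229.1 m

Differences from P-1: to P-2 (Δx, Δy, Δh) = (45, 80, +2.03); to P-3 = (-75, 15, -0.08).
Solve a·Δx + b·Δy = Δh: det = 45·15 − (-75)·80 = 6675.
∂h/∂x = [(+2.03)·15 − (-0.08)·80] / 6675 = +0.005521
∂h/∂y = [45·(-0.08) − (-75)·(+2.03)] / 6675 = +0.02227
h(370, 195) = 228.32 + (+0.005521)·(160) + (+0.02227)·(-5) = 228.32 +0.883 -0.111 = 229.092 m.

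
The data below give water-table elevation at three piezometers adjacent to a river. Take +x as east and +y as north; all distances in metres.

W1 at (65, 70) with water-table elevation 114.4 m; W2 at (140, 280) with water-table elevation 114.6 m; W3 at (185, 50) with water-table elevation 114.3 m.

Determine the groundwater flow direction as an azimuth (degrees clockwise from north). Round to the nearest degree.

152°

With h = a·x + b·y + c and W1 as origin, the differences give:
  75·a + 210·b = +0.2
  120·a + (-20)·b = -0.1
Eliminate b (×(-20) and ×210, subtract): -26700·a = 17.00 → a = ∂h/∂x = -0.0006367
Back-substitute: b = ∂h/∂y = +0.001180.
Flow direction (−∇h) has components (+0.0006367 E, -0.001180 N).
Azimuth = atan2(E, N) = atan2(+0.0006367, -0.001180) = 151.6° ≈ 152°.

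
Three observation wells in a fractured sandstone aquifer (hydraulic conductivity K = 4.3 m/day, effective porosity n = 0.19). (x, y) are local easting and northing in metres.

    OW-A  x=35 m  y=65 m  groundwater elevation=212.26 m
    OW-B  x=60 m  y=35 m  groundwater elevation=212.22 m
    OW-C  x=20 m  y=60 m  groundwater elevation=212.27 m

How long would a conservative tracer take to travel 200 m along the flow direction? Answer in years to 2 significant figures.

23 years

Differences from OW-A: to OW-B (Δx, Δy, Δh) = (25, -30, -0.04); to OW-C = (-15, -5, +0.01).
Solve a·Δx + b·Δy = Δh: det = 25·(-5) − (-15)·(-30) = -575.
∂h/∂x = [(-0.04)·(-5) − (+0.01)·(-30)] / -575 = -0.0008696
∂h/∂y = [25·(+0.01) − (-15)·(-0.04)] / -575 = +0.0006087
|∇h| = √(-0.0008696² + 0.0006087²) = 0.001061
Seepage velocity v = K·i/n = 4.3 × 0.001061 / 0.19 = 0.02401 m/day.
t = 200 / 0.02401 = 8330 days = 22.8 years.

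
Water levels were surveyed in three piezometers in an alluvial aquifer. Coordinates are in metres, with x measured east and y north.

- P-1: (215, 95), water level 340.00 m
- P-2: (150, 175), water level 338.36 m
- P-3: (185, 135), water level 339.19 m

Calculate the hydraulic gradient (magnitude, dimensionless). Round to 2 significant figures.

With h = a·x + b·y + c and P-1 as origin, the differences give:
  (-65)·a + 80·b = -1.64
  (-30)·a + 40·b = -0.81
Eliminate b (×40 and ×80, subtract): -200·a = -0.800 → a = ∂h/∂x = +0.004000
Back-substitute: b = ∂h/∂y = -0.01725.
|∇h| = √(0.004000² + -0.01725²) = 0.01771

0.018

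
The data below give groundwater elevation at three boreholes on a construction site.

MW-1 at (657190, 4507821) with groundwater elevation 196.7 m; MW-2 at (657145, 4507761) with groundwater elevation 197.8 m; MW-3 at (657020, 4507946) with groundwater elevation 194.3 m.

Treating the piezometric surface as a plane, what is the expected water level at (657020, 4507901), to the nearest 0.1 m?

195.1 m

Three-point gradient (reference MW-1): Δ to MW-2 = (-45, -60, +1.1), Δ to MW-3 = (-170, 125, -2.4).
∂h/∂x = +0.0004107, ∂h/∂y = -0.01864 (det = -15825).
h(657020, 4507901) = 196.7 + (+0.0004107)·(-170) + (-0.01864)·(80) = 196.7 -0.070 -1.491 = 195.139 m.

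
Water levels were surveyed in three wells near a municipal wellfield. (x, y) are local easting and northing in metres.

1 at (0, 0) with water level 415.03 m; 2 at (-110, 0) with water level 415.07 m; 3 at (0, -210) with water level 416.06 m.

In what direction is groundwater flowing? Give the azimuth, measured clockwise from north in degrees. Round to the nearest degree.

∂h/∂x = (415.07 − 415.03) / (-110 − 0) = -0.0003636
∂h/∂y = (416.06 − 415.03) / (-210 − 0) = -0.004905
Flow direction (−∇h) has components (+0.0003636 E, +0.004905 N).
Azimuth = atan2(E, N) = atan2(+0.0003636, +0.004905) = 4.2° ≈ 004°.

004°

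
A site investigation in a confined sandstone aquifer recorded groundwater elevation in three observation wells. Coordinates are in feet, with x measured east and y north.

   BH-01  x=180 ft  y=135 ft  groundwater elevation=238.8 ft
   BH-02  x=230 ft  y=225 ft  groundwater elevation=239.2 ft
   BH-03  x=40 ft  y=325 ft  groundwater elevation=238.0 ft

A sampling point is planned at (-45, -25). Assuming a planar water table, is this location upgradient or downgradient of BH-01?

downgradient

Differences from BH-01: to BH-02 (Δx, Δy, Δh) = (50, 90, +0.4); to BH-03 = (-140, 190, -0.8).
Determinant of the coordinate differences = 50·190 − (-140)·90 = 22100.
∂h/∂x = [(+0.4)·190 − (-0.8)·90] / 22100 = +0.006697
∂h/∂y = [50·(-0.8) − (-140)·(+0.4)] / 22100 = +0.0007240
Head at (-45, -25) = 238.8 + (+0.006697)·(-225) + (+0.0007240)·(-160) = 237.18 ft.
That is lower than the 238.8 ft at BH-01, so the point is downgradient.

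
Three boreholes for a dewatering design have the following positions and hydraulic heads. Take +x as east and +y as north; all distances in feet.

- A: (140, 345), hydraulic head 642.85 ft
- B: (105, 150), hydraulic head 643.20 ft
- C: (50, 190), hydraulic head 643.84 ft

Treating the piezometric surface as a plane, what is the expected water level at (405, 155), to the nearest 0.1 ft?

Taking A as reference: B−A = (-35, -195, +0.35); C−A = (-90, -155, +0.99).
Determinant of the coordinate differences = (-35)·(-155) − (-90)·(-195) = -12125.
∂h/∂x = [(+0.35)·(-155) − (+0.99)·(-195)] / -12125 = -0.01145
∂h/∂y = [(-35)·(+0.99) − (-90)·(+0.35)] / -12125 = +0.0002598
h(405, 155) = 642.85 + (-0.01145)·(265) + (+0.0002598)·(-190) = 642.85 -3.034 -0.049 = 639.767 ft.

639.8 ft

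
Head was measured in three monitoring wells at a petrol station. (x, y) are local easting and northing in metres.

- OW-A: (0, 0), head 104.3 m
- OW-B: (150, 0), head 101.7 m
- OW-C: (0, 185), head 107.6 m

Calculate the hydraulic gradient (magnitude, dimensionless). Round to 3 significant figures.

∂h/∂x = (101.7 − 104.3) / (150 − 0) = -0.01733
∂h/∂y = (107.6 − 104.3) / (185 − 0) = +0.01784
|∇h| = √(-0.01733² + 0.01784²) = 0.02487

0.0249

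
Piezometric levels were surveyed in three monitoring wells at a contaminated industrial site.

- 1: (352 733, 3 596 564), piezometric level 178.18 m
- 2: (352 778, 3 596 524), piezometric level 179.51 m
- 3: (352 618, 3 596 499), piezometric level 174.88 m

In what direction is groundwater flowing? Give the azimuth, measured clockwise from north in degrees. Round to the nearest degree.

271°

Three-point gradient (reference 1): Δ to 2 = (45, -40, +1.33), Δ to 3 = (-115, -65, -3.30).
∂h/∂x = +0.02903, ∂h/∂y = -0.0005914 (det = -7525).
Flow direction (−∇h) has components (-0.02903 E, +0.0005914 N).
Azimuth = atan2(E, N) = atan2(-0.02903, +0.0005914) = 271.2° ≈ 271°.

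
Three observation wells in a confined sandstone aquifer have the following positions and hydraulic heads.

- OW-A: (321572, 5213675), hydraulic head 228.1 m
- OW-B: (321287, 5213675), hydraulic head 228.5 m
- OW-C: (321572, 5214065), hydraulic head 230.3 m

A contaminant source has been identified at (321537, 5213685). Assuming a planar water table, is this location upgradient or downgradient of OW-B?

downgradient

∂h/∂x = (228.5 − 228.1) / (321287 − 321572) = -0.001404
∂h/∂y = (230.3 − 228.1) / (5214065 − 5213675) = +0.005641
Head at (321537, 5213685) = 228.1 + (-0.001404)·(-35) + (+0.005641)·(10) = 228.21 m.
That is lower than the 228.5 m at OW-B, so the point is downgradient.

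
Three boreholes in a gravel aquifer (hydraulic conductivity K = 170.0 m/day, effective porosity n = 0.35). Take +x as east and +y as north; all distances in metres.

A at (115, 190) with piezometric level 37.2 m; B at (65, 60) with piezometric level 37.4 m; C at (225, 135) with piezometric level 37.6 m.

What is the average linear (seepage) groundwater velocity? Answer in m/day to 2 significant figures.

1.7 m/day

Differences from A: to B (Δx, Δy, Δh) = (-50, -130, +0.2); to C = (110, -55, +0.4).
Determinant of the coordinate differences = (-50)·(-55) − 110·(-130) = 17050.
∂h/∂x = [(+0.2)·(-55) − (+0.4)·(-130)] / 17050 = +0.002405
∂h/∂y = [(-50)·(+0.4) − 110·(+0.2)] / 17050 = -0.002463
|∇h| = √(0.002405² + -0.002463²) = 0.003442
Seepage velocity v = K·i/n = 170.0 × 0.003442 / 0.35 = 1.672 m/day.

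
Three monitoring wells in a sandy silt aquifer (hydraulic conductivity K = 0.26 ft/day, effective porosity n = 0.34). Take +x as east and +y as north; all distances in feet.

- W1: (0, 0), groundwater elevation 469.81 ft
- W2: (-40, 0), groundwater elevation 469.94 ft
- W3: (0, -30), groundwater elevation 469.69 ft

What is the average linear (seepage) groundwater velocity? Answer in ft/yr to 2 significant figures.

∂h/∂x = (469.94 − 469.81) / (-40 − 0) = -0.003250
∂h/∂y = (469.69 − 469.81) / (-30 − 0) = +0.004000
|∇h| = √(-0.003250² + 0.004000²) = 0.005154
Seepage velocity v = K·i/n = 0.26 × 0.005154 / 0.34 = 0.003941 ft/day = 1.439 ft/yr.

1.4 ft/yr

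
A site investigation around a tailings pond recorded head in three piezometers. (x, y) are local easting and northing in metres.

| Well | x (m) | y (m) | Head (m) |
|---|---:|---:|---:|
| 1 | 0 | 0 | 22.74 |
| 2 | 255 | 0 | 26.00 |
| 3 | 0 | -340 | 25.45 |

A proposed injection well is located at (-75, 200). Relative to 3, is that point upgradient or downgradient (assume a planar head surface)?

downgradient

∂h/∂x = (26.00 − 22.74) / (255 − 0) = +0.01278
∂h/∂y = (25.45 − 22.74) / (-340 − 0) = -0.007971
Head at (-75, 200) = 22.74 + (+0.01278)·(-75) + (-0.007971)·(200) = 20.19 m.
That is lower than the 25.45 m at 3, so the point is downgradient.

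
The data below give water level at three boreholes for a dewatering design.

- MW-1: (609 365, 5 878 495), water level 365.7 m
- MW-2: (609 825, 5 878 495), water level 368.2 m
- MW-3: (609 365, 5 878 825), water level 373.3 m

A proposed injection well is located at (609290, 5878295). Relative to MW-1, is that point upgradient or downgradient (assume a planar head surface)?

∂h/∂x = (368.2 − 365.7) / (609825 − 609365) = +0.005435
∂h/∂y = (373.3 − 365.7) / (5878825 − 5878495) = +0.02303
Head at (609290, 5878295) = 365.7 + (+0.005435)·(-75) + (+0.02303)·(-200) = 360.69 m.
That is lower than the 365.7 m at MW-1, so the point is downgradient.

downgradient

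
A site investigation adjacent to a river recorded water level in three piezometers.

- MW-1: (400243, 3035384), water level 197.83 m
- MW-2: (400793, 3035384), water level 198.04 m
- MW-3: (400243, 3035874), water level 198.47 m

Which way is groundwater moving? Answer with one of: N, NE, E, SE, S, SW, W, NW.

∂h/∂x = (198.04 − 197.83) / (400793 − 400243) = +0.0003818
∂h/∂y = (198.47 − 197.83) / (3035874 − 3035384) = +0.001306
Flow = −∇h = (-0.0003818 east, -0.001306 north), which points south.

S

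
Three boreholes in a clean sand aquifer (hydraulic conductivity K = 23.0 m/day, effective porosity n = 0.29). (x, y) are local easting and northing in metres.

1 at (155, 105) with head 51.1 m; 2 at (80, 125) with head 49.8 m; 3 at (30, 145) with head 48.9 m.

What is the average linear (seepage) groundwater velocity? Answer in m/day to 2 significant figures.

1.3 m/day

Differences from 1: to 2 (Δx, Δy, Δh) = (-75, 20, -1.3); to 3 = (-125, 40, -2.2).
Determinant of the coordinate differences = (-75)·40 − (-125)·20 = -500.
∂h/∂x = [(-1.3)·40 − (-2.2)·20] / -500 = +0.01600
∂h/∂y = [(-75)·(-2.2) − (-125)·(-1.3)] / -500 = -0.005000
|∇h| = √(0.01600² + -0.005000²) = 0.01676
Seepage velocity v = K·i/n = 23.0 × 0.01676 / 0.29 = 1.329 m/day.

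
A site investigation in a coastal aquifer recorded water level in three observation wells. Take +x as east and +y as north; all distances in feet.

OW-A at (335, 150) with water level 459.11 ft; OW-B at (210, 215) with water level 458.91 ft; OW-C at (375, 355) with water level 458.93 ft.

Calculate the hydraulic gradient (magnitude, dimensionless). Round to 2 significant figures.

Taking OW-A as reference: OW-B−OW-A = (-125, 65, -0.20); OW-C−OW-A = (40, 205, -0.18).
Solve a·Δx + b·Δy = Δh: det = (-125)·205 − 40·65 = -28225.
∂h/∂x = [(-0.20)·205 − (-0.18)·65] / -28225 = +0.001038
∂h/∂y = [(-125)·(-0.18) − 40·(-0.20)] / -28225 = -0.001081
|∇h| = √(0.001038² + -0.001081²) = 0.001499

0.0015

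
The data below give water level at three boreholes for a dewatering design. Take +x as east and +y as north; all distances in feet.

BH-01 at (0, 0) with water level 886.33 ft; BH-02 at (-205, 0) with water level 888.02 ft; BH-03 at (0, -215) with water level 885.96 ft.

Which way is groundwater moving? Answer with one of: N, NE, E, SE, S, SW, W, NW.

E

∂h/∂x = (888.02 − 886.33) / (-205 − 0) = -0.008244
∂h/∂y = (885.96 − 886.33) / (-215 − 0) = +0.001721
Flow = −∇h = (+0.008244 east, -0.001721 north), which points east.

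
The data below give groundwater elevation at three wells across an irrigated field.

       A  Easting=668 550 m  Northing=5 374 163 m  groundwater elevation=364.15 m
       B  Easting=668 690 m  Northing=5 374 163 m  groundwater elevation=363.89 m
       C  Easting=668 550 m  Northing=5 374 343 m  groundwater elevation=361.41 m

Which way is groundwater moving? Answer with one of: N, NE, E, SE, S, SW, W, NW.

∂h/∂x = (363.89 − 364.15) / (668690 − 668550) = -0.001857
∂h/∂y = (361.41 − 364.15) / (5374343 − 5374163) = -0.01522
Flow = −∇h = (+0.001857 east, +0.01522 north), which points north.

N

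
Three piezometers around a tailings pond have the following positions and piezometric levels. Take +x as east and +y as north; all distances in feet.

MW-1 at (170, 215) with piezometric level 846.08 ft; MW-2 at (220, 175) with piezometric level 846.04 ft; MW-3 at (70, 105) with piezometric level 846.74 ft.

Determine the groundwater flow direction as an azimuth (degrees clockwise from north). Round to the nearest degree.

Differences from MW-1: to MW-2 (Δx, Δy, Δh) = (50, -40, -0.04); to MW-3 = (-100, -110, +0.66).
Solve a·Δx + b·Δy = Δh: det = 50·(-110) − (-100)·(-40) = -9500.
∂h/∂x = [(-0.04)·(-110) − (+0.66)·(-40)] / -9500 = -0.003242
∂h/∂y = [50·(+0.66) − (-100)·(-0.04)] / -9500 = -0.003053
Flow direction (−∇h) has components (+0.003242 E, +0.003053 N).
Azimuth = atan2(E, N) = atan2(+0.003242, +0.003053) = 46.7° ≈ 047°.

047°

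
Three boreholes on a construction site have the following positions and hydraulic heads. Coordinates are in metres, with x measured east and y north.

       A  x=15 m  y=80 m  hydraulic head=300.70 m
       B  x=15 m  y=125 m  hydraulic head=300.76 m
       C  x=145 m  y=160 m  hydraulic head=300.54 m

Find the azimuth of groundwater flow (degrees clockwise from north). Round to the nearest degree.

123°

Three-point gradient (reference A): Δ to B = (0, 45, +0.06), Δ to C = (130, 80, -0.16).
∂h/∂x = -0.002051, ∂h/∂y = +0.001333 (det = -5850).
Flow direction (−∇h) has components (+0.002051 E, -0.001333 N).
Azimuth = atan2(E, N) = atan2(+0.002051, -0.001333) = 123.0° ≈ 123°.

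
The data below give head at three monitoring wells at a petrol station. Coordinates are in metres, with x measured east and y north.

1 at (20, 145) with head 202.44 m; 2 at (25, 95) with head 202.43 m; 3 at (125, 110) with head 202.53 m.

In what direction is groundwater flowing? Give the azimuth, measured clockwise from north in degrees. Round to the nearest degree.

With h = a·x + b·y + c and 1 as origin, the differences give:
  5·a + (-50)·b = -0.01
  105·a + (-35)·b = +0.09
Eliminate b (×(-35) and ×(-50), subtract): 5075·a = 4.850 → a = ∂h/∂x = +0.0009557
Back-substitute: b = ∂h/∂y = +0.0002956.
Flow direction (−∇h) has components (-0.0009557 E, -0.0002956 N).
Azimuth = atan2(E, N) = atan2(-0.0009557, -0.0002956) = 252.8° ≈ 253°.

253°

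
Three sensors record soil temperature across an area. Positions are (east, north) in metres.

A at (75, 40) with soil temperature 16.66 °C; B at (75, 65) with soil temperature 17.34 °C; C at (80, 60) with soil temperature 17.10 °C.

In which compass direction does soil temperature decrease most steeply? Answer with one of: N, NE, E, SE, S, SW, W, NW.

SE

Taking A as reference: B−A = (0, 25, +0.68); C−A = (5, 20, +0.44).
Solve a·Δx + b·Δy = ΔT: det = 0·20 − 5·25 = -125.
∂T/∂x = [(+0.68)·20 − (+0.44)·25] / -125 = -0.02080
∂T/∂y = [0·(+0.44) − 5·(+0.68)] / -125 = +0.02720
Steepest decrease is along −∇f = (+0.02080 E, -0.02720 N) → southeast.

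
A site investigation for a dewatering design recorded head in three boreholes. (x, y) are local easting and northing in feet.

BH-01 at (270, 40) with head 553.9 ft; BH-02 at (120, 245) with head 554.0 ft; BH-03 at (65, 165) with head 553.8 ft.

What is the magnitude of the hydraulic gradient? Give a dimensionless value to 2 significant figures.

0.0021

Three-point gradient (reference BH-01): Δ to BH-02 = (-150, 205, +0.1), Δ to BH-03 = (-205, 125, -0.1).
∂h/∂x = +0.001418, ∂h/∂y = +0.001525 (det = 23275).
|∇h| = √(0.001418² + 0.001525²) = 0.002082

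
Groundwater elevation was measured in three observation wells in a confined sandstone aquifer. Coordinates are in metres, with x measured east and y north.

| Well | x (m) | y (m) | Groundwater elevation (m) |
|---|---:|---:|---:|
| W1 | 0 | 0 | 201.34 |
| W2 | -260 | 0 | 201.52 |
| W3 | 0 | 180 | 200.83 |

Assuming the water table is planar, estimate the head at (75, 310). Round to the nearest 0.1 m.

∂h/∂x = (201.52 − 201.34) / (-260 − 0) = -0.0006923
∂h/∂y = (200.83 − 201.34) / (180 − 0) = -0.002833
h(75, 310) = 201.34 + (-0.0006923)·(75) + (-0.002833)·(310) = 201.34 -0.052 -0.878 = 200.410 m.

200.4 m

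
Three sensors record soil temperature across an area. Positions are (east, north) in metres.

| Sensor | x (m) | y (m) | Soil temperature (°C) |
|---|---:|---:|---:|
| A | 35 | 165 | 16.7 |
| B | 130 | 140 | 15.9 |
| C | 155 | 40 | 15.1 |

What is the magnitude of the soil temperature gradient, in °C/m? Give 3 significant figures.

0.00925 °C/m

With T = a·x + b·y + c and A as origin, the differences give:
  95·a + (-25)·b = -0.8
  120·a + (-125)·b = -1.6
Eliminate b (×(-125) and ×(-25), subtract): -8875·a = 60.00 → a = ∂T/∂x = -0.006761
Back-substitute: b = ∂T/∂y = +0.006310.
|∇f| = √(-0.006761² + 0.006310²) = 0.009248 °C/m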